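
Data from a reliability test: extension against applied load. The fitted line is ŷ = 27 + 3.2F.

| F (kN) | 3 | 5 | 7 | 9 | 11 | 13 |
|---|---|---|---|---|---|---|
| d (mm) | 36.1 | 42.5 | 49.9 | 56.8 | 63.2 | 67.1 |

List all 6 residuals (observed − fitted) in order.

F=3: ŷ = 27 + 3.2·3 = 36.6; r = 36.1 − 36.6 = -0.5
F=5: ŷ = 27 + 3.2·5 = 43; r = 42.5 − 43 = -0.5
F=7: ŷ = 27 + 3.2·7 = 49.4; r = 49.9 − 49.4 = 0.5
F=9: ŷ = 27 + 3.2·9 = 55.8; r = 56.8 − 55.8 = 1
F=11: ŷ = 27 + 3.2·11 = 62.2; r = 63.2 − 62.2 = 1
F=13: ŷ = 27 + 3.2·13 = 68.6; r = 67.1 − 68.6 = -1.5

-0.5, -0.5, 0.5, 1, 1, -1.5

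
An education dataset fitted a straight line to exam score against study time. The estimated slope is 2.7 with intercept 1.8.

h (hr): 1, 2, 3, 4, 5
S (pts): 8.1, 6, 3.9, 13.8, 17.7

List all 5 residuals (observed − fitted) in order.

3.6, -1.2, -6, 1.2, 2.4

h=1: Ŝ = 1.8 + 2.7·1 = 4.5; r = 8.1 − 4.5 = 3.6
h=2: Ŝ = 1.8 + 2.7·2 = 7.2; r = 6 − 7.2 = -1.2
h=3: Ŝ = 1.8 + 2.7·3 = 9.9; r = 3.9 − 9.9 = -6
h=4: Ŝ = 1.8 + 2.7·4 = 12.6; r = 13.8 − 12.6 = 1.2
h=5: Ŝ = 1.8 + 2.7·5 = 15.3; r = 17.7 − 15.3 = 2.4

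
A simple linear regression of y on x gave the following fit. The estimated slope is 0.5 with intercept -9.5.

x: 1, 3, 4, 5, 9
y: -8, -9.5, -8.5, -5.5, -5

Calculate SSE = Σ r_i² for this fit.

SSE = 6.5

x=1: ŷ = -9.5 + 0.5·1 = -9; r = -8 − (-9) = 1
x=3: ŷ = -9.5 + 0.5·3 = -8; r = -9.5 − (-8) = -1.5
x=4: ŷ = -9.5 + 0.5·4 = -7.5; r = -8.5 − (-7.5) = -1
x=5: ŷ = -9.5 + 0.5·5 = -7; r = -5.5 − (-7) = 1.5
x=9: ŷ = -9.5 + 0.5·9 = -5; r = -5 − (-5) = 0
SSE = 1 + 2.25 + 1 + 2.25 + 0 = 6.5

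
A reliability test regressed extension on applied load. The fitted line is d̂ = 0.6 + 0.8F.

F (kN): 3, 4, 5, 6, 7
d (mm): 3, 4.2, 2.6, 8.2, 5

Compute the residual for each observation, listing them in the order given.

F=3: d̂ = 0.6 + 0.8·3 = 3; e = 3 − 3 = 0
F=4: d̂ = 0.6 + 0.8·4 = 3.8; e = 4.2 − 3.8 = 0.4
F=5: d̂ = 0.6 + 0.8·5 = 4.6; e = 2.6 − 4.6 = -2
F=6: d̂ = 0.6 + 0.8·6 = 5.4; e = 8.2 − 5.4 = 2.8
F=7: d̂ = 0.6 + 0.8·7 = 6.2; e = 5 − 6.2 = -1.2

0, 0.4, -2, 2.8, -1.2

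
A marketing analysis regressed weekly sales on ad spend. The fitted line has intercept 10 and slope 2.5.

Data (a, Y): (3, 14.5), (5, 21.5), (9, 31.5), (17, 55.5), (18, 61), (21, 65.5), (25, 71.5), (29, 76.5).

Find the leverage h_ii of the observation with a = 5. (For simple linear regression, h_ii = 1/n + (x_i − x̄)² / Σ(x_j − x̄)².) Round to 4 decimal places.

h = 0.3161

ā = (3 + 5 + 9 + 17 + 18 + 21 + 25 + 29)/8 = 15.875
Σ(a − ā)² = 165.766 + 118.266 + 47.2656 + 1.26562 + 4.51562 + 26.2656 + 83.2656 + 172.266 = 618.875
h = 1/8 + (-10.875)²/618.875 = 0.125 + 0.191098 = 0.3161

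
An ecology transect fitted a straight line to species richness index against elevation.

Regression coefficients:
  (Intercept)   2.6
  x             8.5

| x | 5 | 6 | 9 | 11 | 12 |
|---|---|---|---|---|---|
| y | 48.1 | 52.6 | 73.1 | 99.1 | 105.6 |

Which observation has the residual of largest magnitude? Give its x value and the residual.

x = 9, e = -6

x=5: ŷ = 2.6 + 8.5·5 = 45.1; e = 48.1 − 45.1 = 3
x=6: ŷ = 2.6 + 8.5·6 = 53.6; e = 52.6 − 53.6 = -1
x=9: ŷ = 2.6 + 8.5·9 = 79.1; e = 73.1 − 79.1 = -6
x=11: ŷ = 2.6 + 8.5·11 = 96.1; e = 99.1 − 96.1 = 3
x=12: ŷ = 2.6 + 8.5·12 = 104.6; e = 105.6 − 104.6 = 1
Largest |e| is 6 at x = 9, residual -6.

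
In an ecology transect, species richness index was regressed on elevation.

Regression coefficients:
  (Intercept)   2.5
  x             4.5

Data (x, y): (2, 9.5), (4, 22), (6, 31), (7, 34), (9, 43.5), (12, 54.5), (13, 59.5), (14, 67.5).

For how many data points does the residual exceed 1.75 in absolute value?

x=2: ŷ = 2.5 + 4.5·2 = 11.5; r = 9.5 − 11.5 = -2
x=4: ŷ = 2.5 + 4.5·4 = 20.5; r = 22 − 20.5 = 1.5
x=6: ŷ = 2.5 + 4.5·6 = 29.5; r = 31 − 29.5 = 1.5
x=7: ŷ = 2.5 + 4.5·7 = 34; r = 34 − 34 = 0
x=9: ŷ = 2.5 + 4.5·9 = 43; r = 43.5 − 43 = 0.5
x=12: ŷ = 2.5 + 4.5·12 = 56.5; r = 54.5 − 56.5 = -2
x=13: ŷ = 2.5 + 4.5·13 = 61; r = 59.5 − 61 = -1.5
x=14: ŷ = 2.5 + 4.5·14 = 65.5; r = 67.5 − 65.5 = 2
|r| > 1.75: x=2 (|r|=2), x=12 (|r|=2), x=14 (|r|=2) → 3

3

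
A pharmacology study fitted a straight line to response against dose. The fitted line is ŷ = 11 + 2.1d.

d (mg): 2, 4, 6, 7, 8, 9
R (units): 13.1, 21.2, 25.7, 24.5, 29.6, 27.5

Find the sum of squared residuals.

d=2: ŷ = 11 + 2.1·2 = 15.2; e = 13.1 − 15.2 = -2.1
d=4: ŷ = 11 + 2.1·4 = 19.4; e = 21.2 − 19.4 = 1.8
d=6: ŷ = 11 + 2.1·6 = 23.6; e = 25.7 − 23.6 = 2.1
d=7: ŷ = 11 + 2.1·7 = 25.7; e = 24.5 − 25.7 = -1.2
d=8: ŷ = 11 + 2.1·8 = 27.8; e = 29.6 − 27.8 = 1.8
d=9: ŷ = 11 + 2.1·9 = 29.9; e = 27.5 − 29.9 = -2.4
SSE = 4.41 + 3.24 + 4.41 + 1.44 + 3.24 + 5.76 = 22.5

SSE = 22.5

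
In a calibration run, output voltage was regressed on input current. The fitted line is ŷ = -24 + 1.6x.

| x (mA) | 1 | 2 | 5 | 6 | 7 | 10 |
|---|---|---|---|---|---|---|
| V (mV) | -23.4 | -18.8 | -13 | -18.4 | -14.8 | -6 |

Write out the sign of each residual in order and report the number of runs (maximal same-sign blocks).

4 runs

x=1: ŷ = -24 + 1.6·1 = -22.4; e = -23.4 − (-22.4) = -1
x=2: ŷ = -24 + 1.6·2 = -20.8; e = -18.8 − (-20.8) = 2
x=5: ŷ = -24 + 1.6·5 = -16; e = -13 − (-16) = 3
x=6: ŷ = -24 + 1.6·6 = -14.4; e = -18.4 − (-14.4) = -4
x=7: ŷ = -24 + 1.6·7 = -12.8; e = -14.8 − (-12.8) = -2
x=10: ŷ = -24 + 1.6·10 = -8; e = -6 − (-8) = 2
Signs: − + + − − +
Runs: −×1, +×2, −×2, +×1 → 4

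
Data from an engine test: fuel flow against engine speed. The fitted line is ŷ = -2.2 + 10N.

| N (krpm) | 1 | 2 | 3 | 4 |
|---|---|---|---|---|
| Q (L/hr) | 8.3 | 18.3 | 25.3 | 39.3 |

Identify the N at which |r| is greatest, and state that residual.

N=1: ŷ = -2.2 + 10·1 = 7.8; r = 8.3 − 7.8 = 0.5
N=2: ŷ = -2.2 + 10·2 = 17.8; r = 18.3 − 17.8 = 0.5
N=3: ŷ = -2.2 + 10·3 = 27.8; r = 25.3 − 27.8 = -2.5
N=4: ŷ = -2.2 + 10·4 = 37.8; r = 39.3 − 37.8 = 1.5
Largest |r| is 2.5 at N = 3, residual -2.5.

N = 3, r = -2.5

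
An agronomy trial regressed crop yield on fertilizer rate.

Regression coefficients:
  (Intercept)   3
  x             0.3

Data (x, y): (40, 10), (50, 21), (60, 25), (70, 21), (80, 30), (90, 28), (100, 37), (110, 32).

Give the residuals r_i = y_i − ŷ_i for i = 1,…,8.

-5, 3, 4, -3, 3, -2, 4, -4

x=40: ŷ = 3 + 0.3·40 = 15; r = 10 − 15 = -5
x=50: ŷ = 3 + 0.3·50 = 18; r = 21 − 18 = 3
x=60: ŷ = 3 + 0.3·60 = 21; r = 25 − 21 = 4
x=70: ŷ = 3 + 0.3·70 = 24; r = 21 − 24 = -3
x=80: ŷ = 3 + 0.3·80 = 27; r = 30 − 27 = 3
x=90: ŷ = 3 + 0.3·90 = 30; r = 28 − 30 = -2
x=100: ŷ = 3 + 0.3·100 = 33; r = 37 − 33 = 4
x=110: ŷ = 3 + 0.3·110 = 36; r = 32 − 36 = -4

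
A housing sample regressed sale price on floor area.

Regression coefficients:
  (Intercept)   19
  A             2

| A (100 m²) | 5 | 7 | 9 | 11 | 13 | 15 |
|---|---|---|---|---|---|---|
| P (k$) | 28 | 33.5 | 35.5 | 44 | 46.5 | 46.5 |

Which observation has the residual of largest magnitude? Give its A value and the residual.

A=5: ŷ = 19 + 2·5 = 29; e = 28 − 29 = -1
A=7: ŷ = 19 + 2·7 = 33; e = 33.5 − 33 = 0.5
A=9: ŷ = 19 + 2·9 = 37; e = 35.5 − 37 = -1.5
A=11: ŷ = 19 + 2·11 = 41; e = 44 − 41 = 3
A=13: ŷ = 19 + 2·13 = 45; e = 46.5 − 45 = 1.5
A=15: ŷ = 19 + 2·15 = 49; e = 46.5 − 49 = -2.5
Largest |e| is 3 at A = 11, residual 3.

A = 11, e = 3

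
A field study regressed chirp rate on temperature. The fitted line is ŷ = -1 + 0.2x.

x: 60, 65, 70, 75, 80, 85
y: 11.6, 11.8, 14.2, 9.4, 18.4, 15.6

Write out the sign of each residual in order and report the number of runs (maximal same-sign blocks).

x=60: ŷ = -1 + 0.2·60 = 11; e = 11.6 − 11 = 0.6
x=65: ŷ = -1 + 0.2·65 = 12; e = 11.8 − 12 = -0.2
x=70: ŷ = -1 + 0.2·70 = 13; e = 14.2 − 13 = 1.2
x=75: ŷ = -1 + 0.2·75 = 14; e = 9.4 − 14 = -4.6
x=80: ŷ = -1 + 0.2·80 = 15; e = 18.4 − 15 = 3.4
x=85: ŷ = -1 + 0.2·85 = 16; e = 15.6 − 16 = -0.4
Signs: + − + − + −
Runs: +×1, −×1, +×1, −×1, +×1, −×1 → 6

6 runs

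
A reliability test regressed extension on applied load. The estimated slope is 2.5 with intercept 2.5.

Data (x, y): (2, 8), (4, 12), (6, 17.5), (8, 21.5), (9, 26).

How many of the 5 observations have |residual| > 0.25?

x=2: ŷ = 2.5 + 2.5·2 = 7.5; r = 8 − 7.5 = 0.5
x=4: ŷ = 2.5 + 2.5·4 = 12.5; r = 12 − 12.5 = -0.5
x=6: ŷ = 2.5 + 2.5·6 = 17.5; r = 17.5 − 17.5 = 0
x=8: ŷ = 2.5 + 2.5·8 = 22.5; r = 21.5 − 22.5 = -1
x=9: ŷ = 2.5 + 2.5·9 = 25; r = 26 − 25 = 1
|r| > 0.25: x=2 (|r|=0.5), x=4 (|r|=0.5), x=8 (|r|=1), x=9 (|r|=1) → 4

4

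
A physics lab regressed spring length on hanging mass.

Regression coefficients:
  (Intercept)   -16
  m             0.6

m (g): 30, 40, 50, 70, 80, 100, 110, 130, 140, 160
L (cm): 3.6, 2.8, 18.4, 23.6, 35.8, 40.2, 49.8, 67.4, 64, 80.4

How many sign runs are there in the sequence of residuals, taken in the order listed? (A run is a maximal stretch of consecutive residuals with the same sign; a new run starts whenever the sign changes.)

9 runs

m=30: ŷ = -16 + 0.6·30 = 2; e = 3.6 − 2 = 1.6
m=40: ŷ = -16 + 0.6·40 = 8; e = 2.8 − 8 = -5.2
m=50: ŷ = -16 + 0.6·50 = 14; e = 18.4 − 14 = 4.4
m=70: ŷ = -16 + 0.6·70 = 26; e = 23.6 − 26 = -2.4
m=80: ŷ = -16 + 0.6·80 = 32; e = 35.8 − 32 = 3.8
m=100: ŷ = -16 + 0.6·100 = 44; e = 40.2 − 44 = -3.8
m=110: ŷ = -16 + 0.6·110 = 50; e = 49.8 − 50 = -0.2
m=130: ŷ = -16 + 0.6·130 = 62; e = 67.4 − 62 = 5.4
m=140: ŷ = -16 + 0.6·140 = 68; e = 64 − 68 = -4
m=160: ŷ = -16 + 0.6·160 = 80; e = 80.4 − 80 = 0.4
Signs: + − + − + − − + − +
Runs: +×1, −×1, +×1, −×1, +×1, −×2, +×1, −×1, +×1 → 9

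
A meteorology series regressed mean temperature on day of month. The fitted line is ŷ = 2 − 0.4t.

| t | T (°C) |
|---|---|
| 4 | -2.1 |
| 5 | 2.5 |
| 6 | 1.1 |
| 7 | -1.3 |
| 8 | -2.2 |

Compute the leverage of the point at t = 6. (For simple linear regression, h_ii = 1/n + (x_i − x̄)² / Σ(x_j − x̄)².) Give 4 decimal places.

h = 0.2000

t̄ = (4 + 5 + 6 + 7 + 8)/5 = 6
Σ(t − t̄)² = 4 + 1 + 0 + 1 + 4 = 10
h = 1/5 + (0)²/10 = 0.2 + 0 = 0.2000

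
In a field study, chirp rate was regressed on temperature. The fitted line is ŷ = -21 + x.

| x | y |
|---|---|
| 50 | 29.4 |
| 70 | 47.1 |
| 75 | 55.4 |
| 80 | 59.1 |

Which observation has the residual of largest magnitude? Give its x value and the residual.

x=50: ŷ = -21 + 50 = 29; e = 29.4 − 29 = 0.4
x=70: ŷ = -21 + 70 = 49; e = 47.1 − 49 = -1.9
x=75: ŷ = -21 + 75 = 54; e = 55.4 − 54 = 1.4
x=80: ŷ = -21 + 80 = 59; e = 59.1 − 59 = 0.1
Largest |e| is 1.9 at x = 70, residual -1.9.

x = 70, e = -1.9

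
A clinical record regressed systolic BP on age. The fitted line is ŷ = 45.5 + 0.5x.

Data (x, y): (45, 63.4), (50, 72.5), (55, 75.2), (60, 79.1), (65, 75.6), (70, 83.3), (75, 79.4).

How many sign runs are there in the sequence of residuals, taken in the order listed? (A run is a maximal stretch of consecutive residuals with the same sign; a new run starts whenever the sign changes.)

5 runs

x=45: ŷ = 45.5 + 0.5·45 = 68; r = 63.4 − 68 = -4.6
x=50: ŷ = 45.5 + 0.5·50 = 70.5; r = 72.5 − 70.5 = 2
x=55: ŷ = 45.5 + 0.5·55 = 73; r = 75.2 − 73 = 2.2
x=60: ŷ = 45.5 + 0.5·60 = 75.5; r = 79.1 − 75.5 = 3.6
x=65: ŷ = 45.5 + 0.5·65 = 78; r = 75.6 − 78 = -2.4
x=70: ŷ = 45.5 + 0.5·70 = 80.5; r = 83.3 − 80.5 = 2.8
x=75: ŷ = 45.5 + 0.5·75 = 83; r = 79.4 − 83 = -3.6
Signs: − + + + − + −
Runs: −×1, +×3, −×1, +×1, −×1 → 5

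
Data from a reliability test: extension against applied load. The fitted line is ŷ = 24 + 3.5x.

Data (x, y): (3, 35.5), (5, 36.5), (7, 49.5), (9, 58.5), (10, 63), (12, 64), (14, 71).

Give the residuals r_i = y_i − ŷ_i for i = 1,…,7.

1, -5, 1, 3, 4, -2, -2

x=3: ŷ = 24 + 3.5·3 = 34.5; r = 35.5 − 34.5 = 1
x=5: ŷ = 24 + 3.5·5 = 41.5; r = 36.5 − 41.5 = -5
x=7: ŷ = 24 + 3.5·7 = 48.5; r = 49.5 − 48.5 = 1
x=9: ŷ = 24 + 3.5·9 = 55.5; r = 58.5 − 55.5 = 3
x=10: ŷ = 24 + 3.5·10 = 59; r = 63 − 59 = 4
x=12: ŷ = 24 + 3.5·12 = 66; r = 64 − 66 = -2
x=14: ŷ = 24 + 3.5·14 = 73; r = 71 − 73 = -2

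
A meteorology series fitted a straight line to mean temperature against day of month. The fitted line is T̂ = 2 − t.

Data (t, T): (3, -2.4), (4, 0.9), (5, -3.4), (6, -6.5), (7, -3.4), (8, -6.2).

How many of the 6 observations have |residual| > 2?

t=3: T̂ = 2 − 3 = -1; e = -2.4 − (-1) = -1.4
t=4: T̂ = 2 − 4 = -2; e = 0.9 − (-2) = 2.9
t=5: T̂ = 2 − 5 = -3; e = -3.4 − (-3) = -0.4
t=6: T̂ = 2 − 6 = -4; e = -6.5 − (-4) = -2.5
t=7: T̂ = 2 − 7 = -5; e = -3.4 − (-5) = 1.6
t=8: T̂ = 2 − 8 = -6; e = -6.2 − (-6) = -0.2
|e| > 2: t=4 (|e|=2.9), t=6 (|e|=2.5) → 2

2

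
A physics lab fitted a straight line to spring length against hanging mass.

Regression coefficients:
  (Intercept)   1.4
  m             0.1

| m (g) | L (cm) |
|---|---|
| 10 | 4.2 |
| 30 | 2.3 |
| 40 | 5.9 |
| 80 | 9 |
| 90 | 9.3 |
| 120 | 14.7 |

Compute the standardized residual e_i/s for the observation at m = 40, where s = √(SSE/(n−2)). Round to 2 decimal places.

0.30

m=10: ŷ = 1.4 + 0.1·10 = 2.4; e = 4.2 − 2.4 = 1.8
m=30: ŷ = 1.4 + 0.1·30 = 4.4; e = 2.3 − 4.4 = -2.1
m=40: ŷ = 1.4 + 0.1·40 = 5.4; e = 5.9 − 5.4 = 0.5
m=80: ŷ = 1.4 + 0.1·80 = 9.4; e = 9 − 9.4 = -0.4
m=90: ŷ = 1.4 + 0.1·90 = 10.4; e = 9.3 − 10.4 = -1.1
m=120: ŷ = 1.4 + 0.1·120 = 13.4; e = 14.7 − 13.4 = 1.3
SSE = 3.24 + 4.41 + 0.25 + 0.16 + 1.21 + 1.69 = 10.96
s = √(10.96/4) = 1.65529
e/s = 0.5 / 1.65529 = 0.30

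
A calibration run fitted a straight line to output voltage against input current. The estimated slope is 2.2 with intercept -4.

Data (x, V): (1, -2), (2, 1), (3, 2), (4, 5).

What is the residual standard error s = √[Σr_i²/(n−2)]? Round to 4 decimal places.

s = 0.6325

x=1: V̂ = -4 + 2.2·1 = -1.8; r = -2 − (-1.8) = -0.2
x=2: V̂ = -4 + 2.2·2 = 0.4; r = 1 − 0.4 = 0.6
x=3: V̂ = -4 + 2.2·3 = 2.6; r = 2 − 2.6 = -0.6
x=4: V̂ = -4 + 2.2·4 = 4.8; r = 5 − 4.8 = 0.2
SSE = 0.04 + 0.36 + 0.36 + 0.04 = 0.8
s = √(0.8/2) = √0.4 ≈ 0.6325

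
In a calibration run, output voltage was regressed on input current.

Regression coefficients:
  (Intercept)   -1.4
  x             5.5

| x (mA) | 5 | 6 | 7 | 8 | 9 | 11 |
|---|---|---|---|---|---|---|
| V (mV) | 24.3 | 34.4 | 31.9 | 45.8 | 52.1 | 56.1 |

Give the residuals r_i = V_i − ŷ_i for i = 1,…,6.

-1.8, 2.8, -5.2, 3.2, 4, -3

x=5: ŷ = -1.4 + 5.5·5 = 26.1; r = 24.3 − 26.1 = -1.8
x=6: ŷ = -1.4 + 5.5·6 = 31.6; r = 34.4 − 31.6 = 2.8
x=7: ŷ = -1.4 + 5.5·7 = 37.1; r = 31.9 − 37.1 = -5.2
x=8: ŷ = -1.4 + 5.5·8 = 42.6; r = 45.8 − 42.6 = 3.2
x=9: ŷ = -1.4 + 5.5·9 = 48.1; r = 52.1 − 48.1 = 4
x=11: ŷ = -1.4 + 5.5·11 = 59.1; r = 56.1 − 59.1 = -3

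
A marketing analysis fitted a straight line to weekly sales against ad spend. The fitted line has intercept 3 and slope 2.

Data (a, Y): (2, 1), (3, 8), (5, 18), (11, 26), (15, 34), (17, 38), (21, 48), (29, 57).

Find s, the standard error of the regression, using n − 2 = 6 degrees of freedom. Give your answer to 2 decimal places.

s = 3.87

a=2: ŷ = 3 + 2·2 = 7; r = 1 − 7 = -6
a=3: ŷ = 3 + 2·3 = 9; r = 8 − 9 = -1
a=5: ŷ = 3 + 2·5 = 13; r = 18 − 13 = 5
a=11: ŷ = 3 + 2·11 = 25; r = 26 − 25 = 1
a=15: ŷ = 3 + 2·15 = 33; r = 34 − 33 = 1
a=17: ŷ = 3 + 2·17 = 37; r = 38 − 37 = 1
a=21: ŷ = 3 + 2·21 = 45; r = 48 − 45 = 3
a=29: ŷ = 3 + 2·29 = 61; r = 57 − 61 = -4
SSE = 36 + 1 + 25 + 1 + 1 + 1 + 9 + 16 = 90
s = √(90/6) = √15 ≈ 3.87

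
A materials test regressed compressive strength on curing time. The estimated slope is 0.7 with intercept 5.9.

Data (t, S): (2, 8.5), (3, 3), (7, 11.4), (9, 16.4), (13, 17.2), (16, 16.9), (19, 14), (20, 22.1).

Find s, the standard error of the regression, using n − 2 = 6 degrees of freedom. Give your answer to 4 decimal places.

s = 3.6788

t=2: Ŝ = 5.9 + 0.7·2 = 7.3; r = 8.5 − 7.3 = 1.2
t=3: Ŝ = 5.9 + 0.7·3 = 8; r = 3 − 8 = -5
t=7: Ŝ = 5.9 + 0.7·7 = 10.8; r = 11.4 − 10.8 = 0.6
t=9: Ŝ = 5.9 + 0.7·9 = 12.2; r = 16.4 − 12.2 = 4.2
t=13: Ŝ = 5.9 + 0.7·13 = 15; r = 17.2 − 15 = 2.2
t=16: Ŝ = 5.9 + 0.7·16 = 17.1; r = 16.9 − 17.1 = -0.2
t=19: Ŝ = 5.9 + 0.7·19 = 19.2; r = 14 − 19.2 = -5.2
t=20: Ŝ = 5.9 + 0.7·20 = 19.9; r = 22.1 − 19.9 = 2.2
SSE = 1.44 + 25 + 0.36 + 17.64 + 4.84 + 0.04 + 27.04 + 4.84 = 81.2
s = √(81.2/6) = √13.5333 ≈ 3.6788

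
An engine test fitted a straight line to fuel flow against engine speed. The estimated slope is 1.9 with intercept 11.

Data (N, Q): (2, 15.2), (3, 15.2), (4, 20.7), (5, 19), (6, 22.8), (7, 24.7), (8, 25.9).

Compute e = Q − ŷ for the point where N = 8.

ŷ = 11 + 1.9·8 = 26.2
e = 25.9 − 26.2 = -0.3

e = -0.3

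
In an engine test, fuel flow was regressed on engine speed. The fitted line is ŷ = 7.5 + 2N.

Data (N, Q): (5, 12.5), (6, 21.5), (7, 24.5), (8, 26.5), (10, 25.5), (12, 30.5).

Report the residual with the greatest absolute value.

N=5: ŷ = 7.5 + 2·5 = 17.5; e = 12.5 − 17.5 = -5
N=6: ŷ = 7.5 + 2·6 = 19.5; e = 21.5 − 19.5 = 2
N=7: ŷ = 7.5 + 2·7 = 21.5; e = 24.5 − 21.5 = 3
N=8: ŷ = 7.5 + 2·8 = 23.5; e = 26.5 − 23.5 = 3
N=10: ŷ = 7.5 + 2·10 = 27.5; e = 25.5 − 27.5 = -2
N=12: ŷ = 7.5 + 2·12 = 31.5; e = 30.5 − 31.5 = -1
Largest |e| is 5 at N = 5, residual -5.

e = -5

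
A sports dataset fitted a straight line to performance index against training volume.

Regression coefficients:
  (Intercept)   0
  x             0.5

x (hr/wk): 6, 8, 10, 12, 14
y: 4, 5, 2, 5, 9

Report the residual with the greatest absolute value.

x=6: ŷ = 0.5·6 = 3; r = 4 − 3 = 1
x=8: ŷ = 0.5·8 = 4; r = 5 − 4 = 1
x=10: ŷ = 0.5·10 = 5; r = 2 − 5 = -3
x=12: ŷ = 0.5·12 = 6; r = 5 − 6 = -1
x=14: ŷ = 0.5·14 = 7; r = 9 − 7 = 2
Largest |r| is 3 at x = 10, residual -3.

r = -3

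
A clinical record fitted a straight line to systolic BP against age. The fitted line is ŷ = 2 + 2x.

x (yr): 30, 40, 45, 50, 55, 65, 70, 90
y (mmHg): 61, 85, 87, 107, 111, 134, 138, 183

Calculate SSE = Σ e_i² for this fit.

SSE = 82

x=30: ŷ = 2 + 2·30 = 62; e = 61 − 62 = -1
x=40: ŷ = 2 + 2·40 = 82; e = 85 − 82 = 3
x=45: ŷ = 2 + 2·45 = 92; e = 87 − 92 = -5
x=50: ŷ = 2 + 2·50 = 102; e = 107 − 102 = 5
x=55: ŷ = 2 + 2·55 = 112; e = 111 − 112 = -1
x=65: ŷ = 2 + 2·65 = 132; e = 134 − 132 = 2
x=70: ŷ = 2 + 2·70 = 142; e = 138 − 142 = -4
x=90: ŷ = 2 + 2·90 = 182; e = 183 − 182 = 1
SSE = 1 + 9 + 25 + 25 + 1 + 4 + 16 + 1 = 82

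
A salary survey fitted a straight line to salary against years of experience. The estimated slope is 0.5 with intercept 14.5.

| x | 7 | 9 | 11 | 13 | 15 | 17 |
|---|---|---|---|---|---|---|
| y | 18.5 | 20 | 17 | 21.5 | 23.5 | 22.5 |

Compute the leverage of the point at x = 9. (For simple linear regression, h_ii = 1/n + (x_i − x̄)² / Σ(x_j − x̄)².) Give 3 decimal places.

x̄ = (7 + 9 + 11 + 13 + 15 + 17)/6 = 12
Σ(x − x̄)² = 25 + 9 + 1 + 1 + 9 + 25 = 70
h = 1/6 + (-3)²/70 = 0.166667 + 0.128571 = 0.295

h = 0.295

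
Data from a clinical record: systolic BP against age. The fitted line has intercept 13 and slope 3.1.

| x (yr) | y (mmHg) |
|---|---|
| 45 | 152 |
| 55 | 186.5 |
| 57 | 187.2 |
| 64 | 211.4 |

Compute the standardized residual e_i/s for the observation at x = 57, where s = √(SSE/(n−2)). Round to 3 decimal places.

-0.898

x=45: ŷ = 13 + 3.1·45 = 152.5; e = 152 − 152.5 = -0.5
x=55: ŷ = 13 + 3.1·55 = 183.5; e = 186.5 − 183.5 = 3
x=57: ŷ = 13 + 3.1·57 = 189.7; e = 187.2 − 189.7 = -2.5
x=64: ŷ = 13 + 3.1·64 = 211.4; e = 211.4 − 211.4 = 0
SSE = 0.25 + 9 + 6.25 + 0 = 15.5
s = √(15.5/2) = 2.78388
e/s = -2.5 / 2.78388 = -0.898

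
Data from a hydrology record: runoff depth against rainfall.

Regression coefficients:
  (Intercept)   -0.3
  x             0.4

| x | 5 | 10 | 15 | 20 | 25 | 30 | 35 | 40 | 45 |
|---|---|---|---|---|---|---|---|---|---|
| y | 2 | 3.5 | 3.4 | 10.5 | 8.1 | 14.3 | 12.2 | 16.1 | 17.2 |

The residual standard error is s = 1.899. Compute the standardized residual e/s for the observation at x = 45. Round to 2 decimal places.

-0.26

ŷ = -0.3 + 0.4·45 = 17.7
e = 17.2 − 17.7 = -0.5
e/s = -0.5 / 1.899 = -0.26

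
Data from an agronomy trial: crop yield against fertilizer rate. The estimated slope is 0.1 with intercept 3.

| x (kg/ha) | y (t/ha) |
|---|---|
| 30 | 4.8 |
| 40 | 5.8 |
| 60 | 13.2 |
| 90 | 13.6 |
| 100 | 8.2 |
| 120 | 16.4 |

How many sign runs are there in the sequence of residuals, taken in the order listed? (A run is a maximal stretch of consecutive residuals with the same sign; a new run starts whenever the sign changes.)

4 runs

x=30: ŷ = 3 + 0.1·30 = 6; r = 4.8 − 6 = -1.2
x=40: ŷ = 3 + 0.1·40 = 7; r = 5.8 − 7 = -1.2
x=60: ŷ = 3 + 0.1·60 = 9; r = 13.2 − 9 = 4.2
x=90: ŷ = 3 + 0.1·90 = 12; r = 13.6 − 12 = 1.6
x=100: ŷ = 3 + 0.1·100 = 13; r = 8.2 − 13 = -4.8
x=120: ŷ = 3 + 0.1·120 = 15; r = 16.4 − 15 = 1.4
Signs: − − + + − +
Runs: −×2, +×2, −×1, +×1 → 4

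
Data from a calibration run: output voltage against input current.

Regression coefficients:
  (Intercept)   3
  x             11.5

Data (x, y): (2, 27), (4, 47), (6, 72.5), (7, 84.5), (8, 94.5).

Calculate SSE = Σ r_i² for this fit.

SSE = 6.5

x=2: ŷ = 3 + 11.5·2 = 26; r = 27 − 26 = 1
x=4: ŷ = 3 + 11.5·4 = 49; r = 47 − 49 = -2
x=6: ŷ = 3 + 11.5·6 = 72; r = 72.5 − 72 = 0.5
x=7: ŷ = 3 + 11.5·7 = 83.5; r = 84.5 − 83.5 = 1
x=8: ŷ = 3 + 11.5·8 = 95; r = 94.5 − 95 = -0.5
SSE = 1 + 4 + 0.25 + 1 + 0.25 = 6.5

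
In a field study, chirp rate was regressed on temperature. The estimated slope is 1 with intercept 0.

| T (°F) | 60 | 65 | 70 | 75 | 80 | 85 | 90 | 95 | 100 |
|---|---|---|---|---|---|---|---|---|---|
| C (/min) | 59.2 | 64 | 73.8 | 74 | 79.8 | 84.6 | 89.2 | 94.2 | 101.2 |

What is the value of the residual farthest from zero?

r = 3.8

T=60: ŷ = 60 = 60; r = 59.2 − 60 = -0.8
T=65: ŷ = 65 = 65; r = 64 − 65 = -1
T=70: ŷ = 70 = 70; r = 73.8 − 70 = 3.8
T=75: ŷ = 75 = 75; r = 74 − 75 = -1
T=80: ŷ = 80 = 80; r = 79.8 − 80 = -0.2
T=85: ŷ = 85 = 85; r = 84.6 − 85 = -0.4
T=90: ŷ = 90 = 90; r = 89.2 − 90 = -0.8
T=95: ŷ = 95 = 95; r = 94.2 − 95 = -0.8
T=100: ŷ = 100 = 100; r = 101.2 − 100 = 1.2
Largest |r| is 3.8 at T = 70, residual 3.8.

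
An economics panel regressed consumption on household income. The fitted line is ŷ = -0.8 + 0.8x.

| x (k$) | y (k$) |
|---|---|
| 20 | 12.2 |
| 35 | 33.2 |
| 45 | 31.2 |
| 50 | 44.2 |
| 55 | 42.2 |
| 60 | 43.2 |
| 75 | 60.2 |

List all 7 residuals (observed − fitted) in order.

x=20: ŷ = -0.8 + 0.8·20 = 15.2; r = 12.2 − 15.2 = -3
x=35: ŷ = -0.8 + 0.8·35 = 27.2; r = 33.2 − 27.2 = 6
x=45: ŷ = -0.8 + 0.8·45 = 35.2; r = 31.2 − 35.2 = -4
x=50: ŷ = -0.8 + 0.8·50 = 39.2; r = 44.2 − 39.2 = 5
x=55: ŷ = -0.8 + 0.8·55 = 43.2; r = 42.2 − 43.2 = -1
x=60: ŷ = -0.8 + 0.8·60 = 47.2; r = 43.2 − 47.2 = -4
x=75: ŷ = -0.8 + 0.8·75 = 59.2; r = 60.2 − 59.2 = 1

-3, 6, -4, 5, -1, -4, 1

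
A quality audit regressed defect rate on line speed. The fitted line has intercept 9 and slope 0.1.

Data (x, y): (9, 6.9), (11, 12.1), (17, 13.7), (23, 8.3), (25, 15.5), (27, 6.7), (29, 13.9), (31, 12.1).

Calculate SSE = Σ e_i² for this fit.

SSE = 76

x=9: ŷ = 9 + 0.1·9 = 9.9; e = 6.9 − 9.9 = -3
x=11: ŷ = 9 + 0.1·11 = 10.1; e = 12.1 − 10.1 = 2
x=17: ŷ = 9 + 0.1·17 = 10.7; e = 13.7 − 10.7 = 3
x=23: ŷ = 9 + 0.1·23 = 11.3; e = 8.3 − 11.3 = -3
x=25: ŷ = 9 + 0.1·25 = 11.5; e = 15.5 − 11.5 = 4
x=27: ŷ = 9 + 0.1·27 = 11.7; e = 6.7 − 11.7 = -5
x=29: ŷ = 9 + 0.1·29 = 11.9; e = 13.9 − 11.9 = 2
x=31: ŷ = 9 + 0.1·31 = 12.1; e = 12.1 − 12.1 = 0
SSE = 9 + 4 + 9 + 9 + 16 + 25 + 4 + 0 = 76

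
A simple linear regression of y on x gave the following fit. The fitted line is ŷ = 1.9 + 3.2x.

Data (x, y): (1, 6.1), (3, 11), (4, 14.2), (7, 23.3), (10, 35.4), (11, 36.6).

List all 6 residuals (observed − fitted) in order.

1, -0.5, -0.5, -1, 1.5, -0.5

x=1: ŷ = 1.9 + 3.2·1 = 5.1; e = 6.1 − 5.1 = 1
x=3: ŷ = 1.9 + 3.2·3 = 11.5; e = 11 − 11.5 = -0.5
x=4: ŷ = 1.9 + 3.2·4 = 14.7; e = 14.2 − 14.7 = -0.5
x=7: ŷ = 1.9 + 3.2·7 = 24.3; e = 23.3 − 24.3 = -1
x=10: ŷ = 1.9 + 3.2·10 = 33.9; e = 35.4 − 33.9 = 1.5
x=11: ŷ = 1.9 + 3.2·11 = 37.1; e = 36.6 − 37.1 = -0.5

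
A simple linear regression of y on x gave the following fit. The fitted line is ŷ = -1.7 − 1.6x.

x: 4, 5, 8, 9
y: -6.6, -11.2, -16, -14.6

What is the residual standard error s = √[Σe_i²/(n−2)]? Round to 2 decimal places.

x=4: ŷ = -1.7 − 1.6·4 = -8.1; e = -6.6 − (-8.1) = 1.5
x=5: ŷ = -1.7 − 1.6·5 = -9.7; e = -11.2 − (-9.7) = -1.5
x=8: ŷ = -1.7 − 1.6·8 = -14.5; e = -16 − (-14.5) = -1.5
x=9: ŷ = -1.7 − 1.6·9 = -16.1; e = -14.6 − (-16.1) = 1.5
SSE = 2.25 + 2.25 + 2.25 + 2.25 = 9
s = √(9/2) = √4.5 ≈ 2.12

s = 2.12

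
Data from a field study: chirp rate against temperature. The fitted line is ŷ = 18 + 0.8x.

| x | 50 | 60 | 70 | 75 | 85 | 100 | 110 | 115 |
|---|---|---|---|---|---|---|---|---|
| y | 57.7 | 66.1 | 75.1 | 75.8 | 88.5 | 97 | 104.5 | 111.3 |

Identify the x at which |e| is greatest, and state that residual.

x = 85, e = 2.5

x=50: ŷ = 18 + 0.8·50 = 58; e = 57.7 − 58 = -0.3
x=60: ŷ = 18 + 0.8·60 = 66; e = 66.1 − 66 = 0.1
x=70: ŷ = 18 + 0.8·70 = 74; e = 75.1 − 74 = 1.1
x=75: ŷ = 18 + 0.8·75 = 78; e = 75.8 − 78 = -2.2
x=85: ŷ = 18 + 0.8·85 = 86; e = 88.5 − 86 = 2.5
x=100: ŷ = 18 + 0.8·100 = 98; e = 97 − 98 = -1
x=110: ŷ = 18 + 0.8·110 = 106; e = 104.5 − 106 = -1.5
x=115: ŷ = 18 + 0.8·115 = 110; e = 111.3 − 110 = 1.3
Largest |e| is 2.5 at x = 85, residual 2.5.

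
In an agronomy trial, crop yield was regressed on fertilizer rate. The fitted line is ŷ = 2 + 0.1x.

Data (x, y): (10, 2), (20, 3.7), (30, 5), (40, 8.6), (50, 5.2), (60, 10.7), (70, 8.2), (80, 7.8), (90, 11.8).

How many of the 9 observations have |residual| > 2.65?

1

x=10: ŷ = 2 + 0.1·10 = 3; r = 2 − 3 = -1
x=20: ŷ = 2 + 0.1·20 = 4; r = 3.7 − 4 = -0.3
x=30: ŷ = 2 + 0.1·30 = 5; r = 5 − 5 = 0
x=40: ŷ = 2 + 0.1·40 = 6; r = 8.6 − 6 = 2.6
x=50: ŷ = 2 + 0.1·50 = 7; r = 5.2 − 7 = -1.8
x=60: ŷ = 2 + 0.1·60 = 8; r = 10.7 − 8 = 2.7
x=70: ŷ = 2 + 0.1·70 = 9; r = 8.2 − 9 = -0.8
x=80: ŷ = 2 + 0.1·80 = 10; r = 7.8 − 10 = -2.2
x=90: ŷ = 2 + 0.1·90 = 11; r = 11.8 − 11 = 0.8
|r| > 2.65: x=60 (|r|=2.7) → 1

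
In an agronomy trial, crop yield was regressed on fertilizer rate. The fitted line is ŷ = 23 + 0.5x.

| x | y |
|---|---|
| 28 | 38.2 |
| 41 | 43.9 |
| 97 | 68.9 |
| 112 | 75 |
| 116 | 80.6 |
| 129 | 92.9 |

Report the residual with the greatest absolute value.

x=28: ŷ = 23 + 0.5·28 = 37; e = 38.2 − 37 = 1.2
x=41: ŷ = 23 + 0.5·41 = 43.5; e = 43.9 − 43.5 = 0.4
x=97: ŷ = 23 + 0.5·97 = 71.5; e = 68.9 − 71.5 = -2.6
x=112: ŷ = 23 + 0.5·112 = 79; e = 75 − 79 = -4
x=116: ŷ = 23 + 0.5·116 = 81; e = 80.6 − 81 = -0.4
x=129: ŷ = 23 + 0.5·129 = 87.5; e = 92.9 − 87.5 = 5.4
Largest |e| is 5.4 at x = 129, residual 5.4.

e = 5.4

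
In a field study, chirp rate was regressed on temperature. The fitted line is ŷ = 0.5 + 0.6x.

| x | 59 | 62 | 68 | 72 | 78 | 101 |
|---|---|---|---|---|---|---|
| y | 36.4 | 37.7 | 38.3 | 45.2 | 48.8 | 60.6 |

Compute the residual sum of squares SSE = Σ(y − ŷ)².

SSE = 14

x=59: ŷ = 0.5 + 0.6·59 = 35.9; e = 36.4 − 35.9 = 0.5
x=62: ŷ = 0.5 + 0.6·62 = 37.7; e = 37.7 − 37.7 = 0
x=68: ŷ = 0.5 + 0.6·68 = 41.3; e = 38.3 − 41.3 = -3
x=72: ŷ = 0.5 + 0.6·72 = 43.7; e = 45.2 − 43.7 = 1.5
x=78: ŷ = 0.5 + 0.6·78 = 47.3; e = 48.8 − 47.3 = 1.5
x=101: ŷ = 0.5 + 0.6·101 = 61.1; e = 60.6 − 61.1 = -0.5
SSE = 0.25 + 0 + 9 + 2.25 + 2.25 + 0.25 = 14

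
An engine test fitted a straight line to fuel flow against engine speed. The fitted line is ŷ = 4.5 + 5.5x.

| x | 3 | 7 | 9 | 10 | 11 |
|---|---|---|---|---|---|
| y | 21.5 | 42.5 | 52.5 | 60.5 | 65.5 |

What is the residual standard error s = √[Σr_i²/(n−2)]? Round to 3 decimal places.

x=3: ŷ = 4.5 + 5.5·3 = 21; r = 21.5 − 21 = 0.5
x=7: ŷ = 4.5 + 5.5·7 = 43; r = 42.5 − 43 = -0.5
x=9: ŷ = 4.5 + 5.5·9 = 54; r = 52.5 − 54 = -1.5
x=10: ŷ = 4.5 + 5.5·10 = 59.5; r = 60.5 − 59.5 = 1
x=11: ŷ = 4.5 + 5.5·11 = 65; r = 65.5 − 65 = 0.5
SSE = 0.25 + 0.25 + 2.25 + 1 + 0.25 = 4
s = √(4/3) = √1.33333 ≈ 1.155

s = 1.155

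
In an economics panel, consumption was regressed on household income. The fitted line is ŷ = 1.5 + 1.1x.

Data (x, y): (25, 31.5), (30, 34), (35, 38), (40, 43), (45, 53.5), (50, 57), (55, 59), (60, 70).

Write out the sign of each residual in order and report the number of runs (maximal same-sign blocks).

5 runs

x=25: ŷ = 1.5 + 1.1·25 = 29; e = 31.5 − 29 = 2.5
x=30: ŷ = 1.5 + 1.1·30 = 34.5; e = 34 − 34.5 = -0.5
x=35: ŷ = 1.5 + 1.1·35 = 40; e = 38 − 40 = -2
x=40: ŷ = 1.5 + 1.1·40 = 45.5; e = 43 − 45.5 = -2.5
x=45: ŷ = 1.5 + 1.1·45 = 51; e = 53.5 − 51 = 2.5
x=50: ŷ = 1.5 + 1.1·50 = 56.5; e = 57 − 56.5 = 0.5
x=55: ŷ = 1.5 + 1.1·55 = 62; e = 59 − 62 = -3
x=60: ŷ = 1.5 + 1.1·60 = 67.5; e = 70 − 67.5 = 2.5
Signs: + − − − + + − +
Runs: +×1, −×3, +×2, −×1, +×1 → 5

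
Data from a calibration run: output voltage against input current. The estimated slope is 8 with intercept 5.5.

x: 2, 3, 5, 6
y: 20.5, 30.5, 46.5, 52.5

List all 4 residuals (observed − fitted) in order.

-1, 1, 1, -1

x=2: ŷ = 5.5 + 8·2 = 21.5; e = 20.5 − 21.5 = -1
x=3: ŷ = 5.5 + 8·3 = 29.5; e = 30.5 − 29.5 = 1
x=5: ŷ = 5.5 + 8·5 = 45.5; e = 46.5 − 45.5 = 1
x=6: ŷ = 5.5 + 8·6 = 53.5; e = 52.5 − 53.5 = -1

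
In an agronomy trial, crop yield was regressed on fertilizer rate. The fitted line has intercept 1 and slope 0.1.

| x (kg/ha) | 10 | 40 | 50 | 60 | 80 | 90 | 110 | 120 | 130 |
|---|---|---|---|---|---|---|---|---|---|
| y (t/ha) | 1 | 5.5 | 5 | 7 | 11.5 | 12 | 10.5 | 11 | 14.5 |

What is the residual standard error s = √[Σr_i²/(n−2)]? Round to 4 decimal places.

x=10: ŷ = 1 + 0.1·10 = 2; r = 1 − 2 = -1
x=40: ŷ = 1 + 0.1·40 = 5; r = 5.5 − 5 = 0.5
x=50: ŷ = 1 + 0.1·50 = 6; r = 5 − 6 = -1
x=60: ŷ = 1 + 0.1·60 = 7; r = 7 − 7 = 0
x=80: ŷ = 1 + 0.1·80 = 9; r = 11.5 − 9 = 2.5
x=90: ŷ = 1 + 0.1·90 = 10; r = 12 − 10 = 2
x=110: ŷ = 1 + 0.1·110 = 12; r = 10.5 − 12 = -1.5
x=120: ŷ = 1 + 0.1·120 = 13; r = 11 − 13 = -2
x=130: ŷ = 1 + 0.1·130 = 14; r = 14.5 − 14 = 0.5
SSE = 1 + 0.25 + 1 + 0 + 6.25 + 4 + 2.25 + 4 + 0.25 = 19
s = √(19/7) = √2.71429 ≈ 1.6475

s = 1.6475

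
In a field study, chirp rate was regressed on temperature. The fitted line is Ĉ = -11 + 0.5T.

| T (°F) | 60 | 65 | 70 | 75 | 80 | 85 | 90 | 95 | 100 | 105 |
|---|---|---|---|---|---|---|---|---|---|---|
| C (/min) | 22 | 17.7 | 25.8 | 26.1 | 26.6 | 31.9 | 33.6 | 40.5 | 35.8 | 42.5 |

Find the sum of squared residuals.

T=60: Ĉ = -11 + 0.5·60 = 19; e = 22 − 19 = 3
T=65: Ĉ = -11 + 0.5·65 = 21.5; e = 17.7 − 21.5 = -3.8
T=70: Ĉ = -11 + 0.5·70 = 24; e = 25.8 − 24 = 1.8
T=75: Ĉ = -11 + 0.5·75 = 26.5; e = 26.1 − 26.5 = -0.4
T=80: Ĉ = -11 + 0.5·80 = 29; e = 26.6 − 29 = -2.4
T=85: Ĉ = -11 + 0.5·85 = 31.5; e = 31.9 − 31.5 = 0.4
T=90: Ĉ = -11 + 0.5·90 = 34; e = 33.6 − 34 = -0.4
T=95: Ĉ = -11 + 0.5·95 = 36.5; e = 40.5 − 36.5 = 4
T=100: Ĉ = -11 + 0.5·100 = 39; e = 35.8 − 39 = -3.2
T=105: Ĉ = -11 + 0.5·105 = 41.5; e = 42.5 − 41.5 = 1
SSE = 9 + 14.44 + 3.24 + 0.16 + 5.76 + 0.16 + 0.16 + 16 + 10.24 + 1 = 60.16

SSE = 60.16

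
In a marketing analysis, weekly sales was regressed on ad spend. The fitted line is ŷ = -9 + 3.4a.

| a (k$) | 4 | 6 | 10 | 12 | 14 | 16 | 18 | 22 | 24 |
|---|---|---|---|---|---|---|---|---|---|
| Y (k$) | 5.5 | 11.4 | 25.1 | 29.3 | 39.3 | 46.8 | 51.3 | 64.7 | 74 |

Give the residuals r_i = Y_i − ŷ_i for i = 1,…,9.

a=4: ŷ = -9 + 3.4·4 = 4.6; r = 5.5 − 4.6 = 0.9
a=6: ŷ = -9 + 3.4·6 = 11.4; r = 11.4 − 11.4 = 0
a=10: ŷ = -9 + 3.4·10 = 25; r = 25.1 − 25 = 0.1
a=12: ŷ = -9 + 3.4·12 = 31.8; r = 29.3 − 31.8 = -2.5
a=14: ŷ = -9 + 3.4·14 = 38.6; r = 39.3 − 38.6 = 0.7
a=16: ŷ = -9 + 3.4·16 = 45.4; r = 46.8 − 45.4 = 1.4
a=18: ŷ = -9 + 3.4·18 = 52.2; r = 51.3 − 52.2 = -0.9
a=22: ŷ = -9 + 3.4·22 = 65.8; r = 64.7 − 65.8 = -1.1
a=24: ŷ = -9 + 3.4·24 = 72.6; r = 74 − 72.6 = 1.4

0.9, 0, 0.1, -2.5, 0.7, 1.4, -0.9, -1.1, 1.4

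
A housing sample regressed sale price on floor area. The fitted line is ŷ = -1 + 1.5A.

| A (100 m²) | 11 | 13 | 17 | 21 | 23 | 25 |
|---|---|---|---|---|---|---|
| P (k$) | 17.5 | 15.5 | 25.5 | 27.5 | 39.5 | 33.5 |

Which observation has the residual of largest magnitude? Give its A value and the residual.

A = 23, r = 6

A=11: ŷ = -1 + 1.5·11 = 15.5; r = 17.5 − 15.5 = 2
A=13: ŷ = -1 + 1.5·13 = 18.5; r = 15.5 − 18.5 = -3
A=17: ŷ = -1 + 1.5·17 = 24.5; r = 25.5 − 24.5 = 1
A=21: ŷ = -1 + 1.5·21 = 30.5; r = 27.5 − 30.5 = -3
A=23: ŷ = -1 + 1.5·23 = 33.5; r = 39.5 − 33.5 = 6
A=25: ŷ = -1 + 1.5·25 = 36.5; r = 33.5 − 36.5 = -3
Largest |r| is 6 at A = 23, residual 6.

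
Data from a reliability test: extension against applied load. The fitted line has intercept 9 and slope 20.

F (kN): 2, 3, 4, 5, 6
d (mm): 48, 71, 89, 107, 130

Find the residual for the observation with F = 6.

r = 1

ŷ = 9 + 20·6 = 129
r = 130 − 129 = 1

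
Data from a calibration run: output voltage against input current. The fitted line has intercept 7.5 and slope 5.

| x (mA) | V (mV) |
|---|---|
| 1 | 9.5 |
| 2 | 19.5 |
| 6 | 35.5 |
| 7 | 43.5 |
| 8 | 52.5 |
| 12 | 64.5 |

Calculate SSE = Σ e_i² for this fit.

SSE = 52

x=1: V̂ = 7.5 + 5·1 = 12.5; e = 9.5 − 12.5 = -3
x=2: V̂ = 7.5 + 5·2 = 17.5; e = 19.5 − 17.5 = 2
x=6: V̂ = 7.5 + 5·6 = 37.5; e = 35.5 − 37.5 = -2
x=7: V̂ = 7.5 + 5·7 = 42.5; e = 43.5 − 42.5 = 1
x=8: V̂ = 7.5 + 5·8 = 47.5; e = 52.5 − 47.5 = 5
x=12: V̂ = 7.5 + 5·12 = 67.5; e = 64.5 − 67.5 = -3
SSE = 9 + 4 + 4 + 1 + 25 + 9 = 52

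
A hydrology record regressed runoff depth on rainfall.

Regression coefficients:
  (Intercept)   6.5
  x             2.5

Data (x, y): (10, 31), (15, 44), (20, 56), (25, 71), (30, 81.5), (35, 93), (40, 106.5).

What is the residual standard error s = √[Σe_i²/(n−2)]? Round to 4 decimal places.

s = 1.0488

x=10: ŷ = 6.5 + 2.5·10 = 31.5; e = 31 − 31.5 = -0.5
x=15: ŷ = 6.5 + 2.5·15 = 44; e = 44 − 44 = 0
x=20: ŷ = 6.5 + 2.5·20 = 56.5; e = 56 − 56.5 = -0.5
x=25: ŷ = 6.5 + 2.5·25 = 69; e = 71 − 69 = 2
x=30: ŷ = 6.5 + 2.5·30 = 81.5; e = 81.5 − 81.5 = 0
x=35: ŷ = 6.5 + 2.5·35 = 94; e = 93 − 94 = -1
x=40: ŷ = 6.5 + 2.5·40 = 106.5; e = 106.5 − 106.5 = 0
SSE = 0.25 + 0 + 0.25 + 4 + 0 + 1 + 0 = 5.5
s = √(5.5/5) = √1.1 ≈ 1.0488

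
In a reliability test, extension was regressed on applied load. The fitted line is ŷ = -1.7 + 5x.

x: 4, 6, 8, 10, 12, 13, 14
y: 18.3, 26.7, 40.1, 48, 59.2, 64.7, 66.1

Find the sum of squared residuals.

SSE = 13.5

x=4: ŷ = -1.7 + 5·4 = 18.3; r = 18.3 − 18.3 = 0
x=6: ŷ = -1.7 + 5·6 = 28.3; r = 26.7 − 28.3 = -1.6
x=8: ŷ = -1.7 + 5·8 = 38.3; r = 40.1 − 38.3 = 1.8
x=10: ŷ = -1.7 + 5·10 = 48.3; r = 48 − 48.3 = -0.3
x=12: ŷ = -1.7 + 5·12 = 58.3; r = 59.2 − 58.3 = 0.9
x=13: ŷ = -1.7 + 5·13 = 63.3; r = 64.7 − 63.3 = 1.4
x=14: ŷ = -1.7 + 5·14 = 68.3; r = 66.1 − 68.3 = -2.2
SSE = 0 + 2.56 + 3.24 + 0.09 + 0.81 + 1.96 + 4.84 = 13.5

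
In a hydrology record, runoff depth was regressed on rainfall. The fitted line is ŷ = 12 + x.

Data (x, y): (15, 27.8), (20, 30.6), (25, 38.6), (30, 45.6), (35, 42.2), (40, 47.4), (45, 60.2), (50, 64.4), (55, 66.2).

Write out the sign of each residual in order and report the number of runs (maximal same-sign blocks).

6 runs

x=15: ŷ = 12 + 15 = 27; r = 27.8 − 27 = 0.8
x=20: ŷ = 12 + 20 = 32; r = 30.6 − 32 = -1.4
x=25: ŷ = 12 + 25 = 37; r = 38.6 − 37 = 1.6
x=30: ŷ = 12 + 30 = 42; r = 45.6 − 42 = 3.6
x=35: ŷ = 12 + 35 = 47; r = 42.2 − 47 = -4.8
x=40: ŷ = 12 + 40 = 52; r = 47.4 − 52 = -4.6
x=45: ŷ = 12 + 45 = 57; r = 60.2 − 57 = 3.2
x=50: ŷ = 12 + 50 = 62; r = 64.4 − 62 = 2.4
x=55: ŷ = 12 + 55 = 67; r = 66.2 − 67 = -0.8
Signs: + − + + − − + + −
Runs: +×1, −×1, +×2, −×2, +×2, −×1 → 6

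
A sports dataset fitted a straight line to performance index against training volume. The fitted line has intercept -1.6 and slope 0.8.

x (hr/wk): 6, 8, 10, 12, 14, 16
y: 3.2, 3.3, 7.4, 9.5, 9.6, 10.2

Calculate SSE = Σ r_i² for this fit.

x=6: ŷ = -1.6 + 0.8·6 = 3.2; r = 3.2 − 3.2 = 0
x=8: ŷ = -1.6 + 0.8·8 = 4.8; r = 3.3 − 4.8 = -1.5
x=10: ŷ = -1.6 + 0.8·10 = 6.4; r = 7.4 − 6.4 = 1
x=12: ŷ = -1.6 + 0.8·12 = 8; r = 9.5 − 8 = 1.5
x=14: ŷ = -1.6 + 0.8·14 = 9.6; r = 9.6 − 9.6 = 0
x=16: ŷ = -1.6 + 0.8·16 = 11.2; r = 10.2 − 11.2 = -1
SSE = 0 + 2.25 + 1 + 2.25 + 0 + 1 = 6.5

SSE = 6.5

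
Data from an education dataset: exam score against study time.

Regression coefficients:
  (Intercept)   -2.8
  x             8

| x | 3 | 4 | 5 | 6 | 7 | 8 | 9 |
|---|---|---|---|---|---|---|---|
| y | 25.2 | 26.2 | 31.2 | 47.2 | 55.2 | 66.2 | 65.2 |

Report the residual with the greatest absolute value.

e = -6

x=3: ŷ = -2.8 + 8·3 = 21.2; e = 25.2 − 21.2 = 4
x=4: ŷ = -2.8 + 8·4 = 29.2; e = 26.2 − 29.2 = -3
x=5: ŷ = -2.8 + 8·5 = 37.2; e = 31.2 − 37.2 = -6
x=6: ŷ = -2.8 + 8·6 = 45.2; e = 47.2 − 45.2 = 2
x=7: ŷ = -2.8 + 8·7 = 53.2; e = 55.2 − 53.2 = 2
x=8: ŷ = -2.8 + 8·8 = 61.2; e = 66.2 − 61.2 = 5
x=9: ŷ = -2.8 + 8·9 = 69.2; e = 65.2 − 69.2 = -4
Largest |e| is 6 at x = 5, residual -6.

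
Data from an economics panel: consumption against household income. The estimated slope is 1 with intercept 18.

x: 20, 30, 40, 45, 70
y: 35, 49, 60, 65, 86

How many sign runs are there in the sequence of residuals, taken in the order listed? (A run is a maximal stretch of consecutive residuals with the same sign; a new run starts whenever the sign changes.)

3 runs

x=20: ŷ = 18 + 20 = 38; r = 35 − 38 = -3
x=30: ŷ = 18 + 30 = 48; r = 49 − 48 = 1
x=40: ŷ = 18 + 40 = 58; r = 60 − 58 = 2
x=45: ŷ = 18 + 45 = 63; r = 65 − 63 = 2
x=70: ŷ = 18 + 70 = 88; r = 86 − 88 = -2
Signs: − + + + −
Runs: −×1, +×3, −×1 → 3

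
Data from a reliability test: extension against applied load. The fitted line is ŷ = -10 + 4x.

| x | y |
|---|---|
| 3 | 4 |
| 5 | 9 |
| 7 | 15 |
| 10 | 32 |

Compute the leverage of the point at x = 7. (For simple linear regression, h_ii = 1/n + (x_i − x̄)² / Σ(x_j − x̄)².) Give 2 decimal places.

x̄ = (3 + 5 + 7 + 10)/4 = 6.25
Σ(x − x̄)² = 10.5625 + 1.5625 + 0.5625 + 14.0625 = 26.75
h = 1/4 + (0.75)²/26.75 = 0.25 + 0.021028 = 0.27

h = 0.27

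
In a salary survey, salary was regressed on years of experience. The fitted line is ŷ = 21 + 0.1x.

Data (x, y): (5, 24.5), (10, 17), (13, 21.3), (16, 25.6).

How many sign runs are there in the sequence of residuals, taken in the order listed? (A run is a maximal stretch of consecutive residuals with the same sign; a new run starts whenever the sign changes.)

3 runs

x=5: ŷ = 21 + 0.1·5 = 21.5; e = 24.5 − 21.5 = 3
x=10: ŷ = 21 + 0.1·10 = 22; e = 17 − 22 = -5
x=13: ŷ = 21 + 0.1·13 = 22.3; e = 21.3 − 22.3 = -1
x=16: ŷ = 21 + 0.1·16 = 22.6; e = 25.6 − 22.6 = 3
Signs: + − − +
Runs: +×1, −×2, +×1 → 3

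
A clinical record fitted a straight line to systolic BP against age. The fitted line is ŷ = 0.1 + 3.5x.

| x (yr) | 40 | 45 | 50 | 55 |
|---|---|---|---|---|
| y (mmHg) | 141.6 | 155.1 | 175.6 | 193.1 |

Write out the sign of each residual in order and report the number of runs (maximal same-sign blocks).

x=40: ŷ = 0.1 + 3.5·40 = 140.1; r = 141.6 − 140.1 = 1.5
x=45: ŷ = 0.1 + 3.5·45 = 157.6; r = 155.1 − 157.6 = -2.5
x=50: ŷ = 0.1 + 3.5·50 = 175.1; r = 175.6 − 175.1 = 0.5
x=55: ŷ = 0.1 + 3.5·55 = 192.6; r = 193.1 − 192.6 = 0.5
Signs: + − + +
Runs: +×1, −×1, +×2 → 3

3 runs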